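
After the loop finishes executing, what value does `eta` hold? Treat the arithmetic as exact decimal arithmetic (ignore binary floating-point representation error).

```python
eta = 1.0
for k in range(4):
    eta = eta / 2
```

Let's trace through this code step by step.

Initialize: eta = 1.0
Entering loop: for k in range(4):
After iteration 1: k = 0, eta = 0.5
After iteration 2: k = 1, eta = 0.25
After iteration 3: k = 2, eta = 0.125
After iteration 4: k = 3, eta = 0.0625
Loop ends.

Final answer: 0.0625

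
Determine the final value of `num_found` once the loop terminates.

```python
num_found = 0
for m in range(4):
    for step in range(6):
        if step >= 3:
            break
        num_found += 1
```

Let's trace through this code step by step.

Initialize: num_found = 0
Entering loop: for m in range(4):
After iteration 1: m = 0, num_found = 3
After iteration 2: m = 1, num_found = 6
After iteration 3: m = 2, num_found = 9
After iteration 4: m = 3, num_found = 12
Loop ends.

Final answer: 12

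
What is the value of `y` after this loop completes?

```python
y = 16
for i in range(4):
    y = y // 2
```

Let's trace through this code step by step.

Initialize: y = 16
Entering loop: for i in range(4):
After iteration 1: i = 0, y = 8
After iteration 2: i = 1, y = 4
After iteration 3: i = 2, y = 2
After iteration 4: i = 3, y = 1
Loop ends.

Final answer: 1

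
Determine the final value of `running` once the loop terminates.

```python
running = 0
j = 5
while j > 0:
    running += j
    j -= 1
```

Let's trace through this code step by step.

Initialize: running = 0
Initialize: j = 5
Entering loop: while j > 0:
After iteration 1: running = 5, j = 4
After iteration 2: running = 9, j = 3
After iteration 3: running = 12, j = 2
After iteration 4: running = 14, j = 1
After iteration 5: running = 15, j = 0
Loop ends.

Final answer: 15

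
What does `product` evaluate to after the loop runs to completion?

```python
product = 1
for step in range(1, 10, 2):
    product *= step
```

Let's trace through this code step by step.

Initialize: product = 1
Entering loop: for step in range(1, 10, 2):
After iteration 1: step = 1, product = 1
After iteration 2: step = 3, product = 3
After iteration 3: step = 5, product = 15
After iteration 4: step = 7, product = 105
After iteration 5: step = 9, product = 945
Loop ends.

Final answer: 945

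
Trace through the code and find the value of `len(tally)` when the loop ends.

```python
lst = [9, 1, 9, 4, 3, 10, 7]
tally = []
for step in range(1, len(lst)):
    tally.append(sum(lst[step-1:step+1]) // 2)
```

Let's trace through this code step by step.

Initialize: lst = [9, 1, 9, 4, 3, 10, 7]
Initialize: tally = []
Entering loop: for step in range(1, len(lst)):
After iteration 1: step = 1, tally = [5]
After iteration 2: step = 2, tally = [5, 5]
After iteration 3: step = 3, tally = [5, 5, 6]
After iteration 4: step = 4, tally = [5, 5, 6, 3]
After iteration 5: step = 5, tally = [5, 5, 6, 3, 6]
After iteration 6: step = 6, tally = [5, 5, 6, 3, 6, 8]
Loop ends.
len(tally) = 6

Final answer: 6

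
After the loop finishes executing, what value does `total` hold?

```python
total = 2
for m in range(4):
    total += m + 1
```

Let's trace through this code step by step.

Initialize: total = 2
Entering loop: for m in range(4):
After iteration 1: m = 0, total = 3
After iteration 2: m = 1, total = 5
After iteration 3: m = 2, total = 8
After iteration 4: m = 3, total = 12
Loop ends.

Final answer: 12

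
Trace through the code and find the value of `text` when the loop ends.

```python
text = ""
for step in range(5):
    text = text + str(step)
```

Let's trace through this code step by step.

Initialize: text = ''
Entering loop: for step in range(5):
After iteration 1: step = 0, text = '0'
After iteration 2: step = 1, text = '01'
After iteration 3: step = 2, text = '012'
After iteration 4: step = 3, text = '0123'
After iteration 5: step = 4, text = '01234'
Loop ends.

Final answer: '01234'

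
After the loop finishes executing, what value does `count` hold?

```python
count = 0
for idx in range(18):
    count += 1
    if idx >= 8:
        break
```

Let's trace through this code step by step.

Initialize: count = 0
Entering loop: for idx in range(18):
After iteration 1: idx = 0, count = 1
After iteration 2: idx = 1, count = 2
After iteration 3: idx = 2, count = 3
After iteration 4: idx = 3, count = 4
After iteration 5: idx = 4, count = 5
After iteration 6: idx = 5, count = 6
After iteration 7: idx = 6, count = 7
After iteration 8: idx = 7, count = 8
After iteration 9: idx = 8, count = 9
Loop ends.

Final answer: 9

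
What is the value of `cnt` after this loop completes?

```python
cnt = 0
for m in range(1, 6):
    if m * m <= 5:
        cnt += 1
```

Let's trace through this code step by step.

Initialize: cnt = 0
Entering loop: for m in range(1, 6):
After iteration 1: m = 1, cnt = 1
After iteration 2: m = 2, cnt = 2
After iteration 3: m = 3, cnt = 2
After iteration 4: m = 4, cnt = 2
After iteration 5: m = 5, cnt = 2
Loop ends.

Final answer: 2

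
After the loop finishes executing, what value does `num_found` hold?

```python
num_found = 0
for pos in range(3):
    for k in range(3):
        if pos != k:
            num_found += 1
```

Let's trace through this code step by step.

Initialize: num_found = 0
Entering loop: for pos in range(3):
After iteration 1: pos = 0, num_found = 2
After iteration 2: pos = 1, num_found = 4
After iteration 3: pos = 2, num_found = 6
Loop ends.

Final answer: 6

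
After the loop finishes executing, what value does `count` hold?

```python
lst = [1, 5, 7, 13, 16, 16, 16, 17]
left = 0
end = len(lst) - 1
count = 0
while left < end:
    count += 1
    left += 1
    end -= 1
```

Let's trace through this code step by step.

Initialize: lst = [1, 5, 7, 13, 16, 16, 16, 17]
Initialize: left = 0
Initialize: end = 7
Initialize: count = 0
Entering loop: while left < end:
After iteration 1: left = 1, end = 6, count = 1
After iteration 2: left = 2, end = 5, count = 2
After iteration 3: left = 3, end = 4, count = 3
After iteration 4: left = 4, end = 3, count = 4
Loop ends.

Final answer: 4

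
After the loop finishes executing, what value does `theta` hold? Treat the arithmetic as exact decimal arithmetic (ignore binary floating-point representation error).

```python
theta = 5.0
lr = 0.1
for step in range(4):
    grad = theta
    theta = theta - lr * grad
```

Let's trace through this code step by step.

Initialize: theta = 5.0
Initialize: lr = 0.1
Entering loop: for step in range(4):
After iteration 1: step = 0, theta = 4.5, grad = 5.0
After iteration 2: step = 1, theta = 4.05, grad = 4.5
After iteration 3: step = 2, theta = 3.645, grad = 4.05
After iteration 4: step = 3, theta = 3.2805, grad = 3.645
Loop ends.

Final answer: 3.2805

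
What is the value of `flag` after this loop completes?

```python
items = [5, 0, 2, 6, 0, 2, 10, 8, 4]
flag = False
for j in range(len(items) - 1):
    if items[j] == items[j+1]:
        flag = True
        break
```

Let's trace through this code step by step.

Initialize: items = [5, 0, 2, 6, 0, 2, 10, 8, 4]
Initialize: flag = False
Entering loop: for j in range(len(items) - 1):
After iteration 1: j = 0, flag = False
After iteration 2: j = 1, flag = False
After iteration 3: j = 2, flag = False
After iteration 4: j = 3, flag = False
After iteration 5: j = 4, flag = False
After iteration 6: j = 5, flag = False
After iteration 7: j = 6, flag = False
After iteration 8: j = 7, flag = False
Loop ends.

Final answer: False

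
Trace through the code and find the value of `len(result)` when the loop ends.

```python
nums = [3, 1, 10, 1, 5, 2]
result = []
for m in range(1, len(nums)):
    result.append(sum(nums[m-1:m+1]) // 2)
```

Let's trace through this code step by step.

Initialize: nums = [3, 1, 10, 1, 5, 2]
Initialize: result = []
Entering loop: for m in range(1, len(nums)):
After iteration 1: m = 1, result = [2]
After iteration 2: m = 2, result = [2, 5]
After iteration 3: m = 3, result = [2, 5, 5]
After iteration 4: m = 4, result = [2, 5, 5, 3]
After iteration 5: m = 5, result = [2, 5, 5, 3, 3]
Loop ends.
len(result) = 5

Final answer: 5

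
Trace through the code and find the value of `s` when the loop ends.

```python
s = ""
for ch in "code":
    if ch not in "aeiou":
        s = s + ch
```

Let's trace through this code step by step.

Initialize: s = ''
Entering loop: for ch in "code":
After iteration 1: ch = 'c', s = 'c'
After iteration 2: ch = 'o', s = 'c'
After iteration 3: ch = 'd', s = 'cd'
After iteration 4: ch = 'e', s = 'cd'
Loop ends.

Final answer: 'cd'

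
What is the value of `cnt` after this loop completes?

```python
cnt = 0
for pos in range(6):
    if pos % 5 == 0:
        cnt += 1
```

Let's trace through this code step by step.

Initialize: cnt = 0
Entering loop: for pos in range(6):
After iteration 1: pos = 0, cnt = 1
After iteration 2: pos = 1, cnt = 1
After iteration 3: pos = 2, cnt = 1
After iteration 4: pos = 3, cnt = 1
After iteration 5: pos = 4, cnt = 1
After iteration 6: pos = 5, cnt = 2
Loop ends.

Final answer: 2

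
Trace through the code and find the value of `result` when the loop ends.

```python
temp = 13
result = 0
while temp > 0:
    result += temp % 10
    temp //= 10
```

Let's trace through this code step by step.

Initialize: temp = 13
Initialize: result = 0
Entering loop: while temp > 0:
After iteration 1: temp = 1, result = 3
After iteration 2: temp = 0, result = 4
Loop ends.

Final answer: 4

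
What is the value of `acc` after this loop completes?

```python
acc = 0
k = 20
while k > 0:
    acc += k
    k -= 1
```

Let's trace through this code step by step.

Initialize: acc = 0
Initialize: k = 20
Entering loop: while k > 0:
After iteration 1: acc = 20, k = 19
After iteration 2: acc = 39, k = 18
After iteration 3: acc = 57, k = 17
After iteration 4: acc = 74, k = 16
After iteration 5: acc = 90, k = 15
After iteration 6: acc = 105, k = 14
After iteration 7: acc = 119, k = 13
After iteration 8: acc = 132, k = 12
After iteration 9: acc = 144, k = 11
After iteration 10: acc = 155, k = 10
After iteration 11: acc = 165, k = 9
After iteration 12: acc = 174, k = 8
After iteration 13: acc = 182, k = 7
After iteration 14: acc = 189, k = 6
After iteration 15: acc = 195, k = 5
After iteration 16: acc = 200, k = 4
After iteration 17: acc = 204, k = 3
After iteration 18: acc = 207, k = 2
After iteration 19: acc = 209, k = 1
After iteration 20: acc = 210, k = 0
Loop ends.

Final answer: 210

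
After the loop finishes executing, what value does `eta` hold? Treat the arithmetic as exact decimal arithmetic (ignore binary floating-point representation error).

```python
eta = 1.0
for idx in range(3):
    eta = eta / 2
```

Let's trace through this code step by step.

Initialize: eta = 1.0
Entering loop: for idx in range(3):
After iteration 1: idx = 0, eta = 0.5
After iteration 2: idx = 1, eta = 0.25
After iteration 3: idx = 2, eta = 0.125
Loop ends.

Final answer: 0.125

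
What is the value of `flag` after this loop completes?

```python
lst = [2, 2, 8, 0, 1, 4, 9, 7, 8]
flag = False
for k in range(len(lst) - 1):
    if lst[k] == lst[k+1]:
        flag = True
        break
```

Let's trace through this code step by step.

Initialize: lst = [2, 2, 8, 0, 1, 4, 9, 7, 8]
Initialize: flag = False
Entering loop: for k in range(len(lst) - 1):
After iteration 1: k = 0, flag = True
Loop ends.

Final answer: True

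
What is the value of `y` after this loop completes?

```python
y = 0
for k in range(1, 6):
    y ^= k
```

Let's trace through this code step by step.

Initialize: y = 0
Entering loop: for k in range(1, 6):
After iteration 1: k = 1, y = 1
After iteration 2: k = 2, y = 3
After iteration 3: k = 3, y = 0
After iteration 4: k = 4, y = 4
After iteration 5: k = 5, y = 1
Loop ends.

Final answer: 1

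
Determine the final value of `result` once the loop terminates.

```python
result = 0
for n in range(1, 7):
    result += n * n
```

Let's trace through this code step by step.

Initialize: result = 0
Entering loop: for n in range(1, 7):
After iteration 1: n = 1, result = 1
After iteration 2: n = 2, result = 5
After iteration 3: n = 3, result = 14
After iteration 4: n = 4, result = 30
After iteration 5: n = 5, result = 55
After iteration 6: n = 6, result = 91
Loop ends.

Final answer: 91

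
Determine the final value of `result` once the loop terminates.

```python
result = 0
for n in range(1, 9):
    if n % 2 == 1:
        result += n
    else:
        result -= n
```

Let's trace through this code step by step.

Initialize: result = 0
Entering loop: for n in range(1, 9):
After iteration 1: n = 1, result = 1
After iteration 2: n = 2, result = -1
After iteration 3: n = 3, result = 2
After iteration 4: n = 4, result = -2
After iteration 5: n = 5, result = 3
After iteration 6: n = 6, result = -3
After iteration 7: n = 7, result = 4
After iteration 8: n = 8, result = -4
Loop ends.

Final answer: -4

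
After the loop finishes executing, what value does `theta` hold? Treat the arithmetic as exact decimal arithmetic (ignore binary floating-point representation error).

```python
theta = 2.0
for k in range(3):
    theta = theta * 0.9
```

Let's trace through this code step by step.

Initialize: theta = 2.0
Entering loop: for k in range(3):
After iteration 1: k = 0, theta = 1.8
After iteration 2: k = 1, theta = 1.62
After iteration 3: k = 2, theta = 1.458
Loop ends.

Final answer: 1.458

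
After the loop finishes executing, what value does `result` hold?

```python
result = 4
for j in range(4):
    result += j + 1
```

Let's trace through this code step by step.

Initialize: result = 4
Entering loop: for j in range(4):
After iteration 1: j = 0, result = 5
After iteration 2: j = 1, result = 7
After iteration 3: j = 2, result = 10
After iteration 4: j = 3, result = 14
Loop ends.

Final answer: 14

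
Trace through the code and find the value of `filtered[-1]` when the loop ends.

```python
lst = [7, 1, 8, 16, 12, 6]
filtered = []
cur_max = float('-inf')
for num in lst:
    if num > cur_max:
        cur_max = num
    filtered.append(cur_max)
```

Let's trace through this code step by step.

Initialize: lst = [7, 1, 8, 16, 12, 6]
Initialize: filtered = []
Initialize: cur_max = -inf
Entering loop: for num in lst:
After iteration 1: num = 7, filtered = [7], cur_max = 7
After iteration 2: num = 1, filtered = [7, 7], cur_max = 7
After iteration 3: num = 8, filtered = [7, 7, 8], cur_max = 8
After iteration 4: num = 16, filtered = [7, 7, 8, 16], cur_max = 16
After iteration 5: num = 12, filtered = [7, 7, 8, 16, 16], cur_max = 16
After iteration 6: num = 6, filtered = [7, 7, 8, 16, 16, 16], cur_max = 16
Loop ends.
filtered[-1] = 16

Final answer: 16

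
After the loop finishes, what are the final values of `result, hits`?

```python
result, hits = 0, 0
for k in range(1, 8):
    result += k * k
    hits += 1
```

Let's trace through this code step by step.

Initialize: result = 0
Initialize: hits = 0
Entering loop: for k in range(1, 8):
After iteration 1: k = 1, result = 1, hits = 1
After iteration 2: k = 2, result = 5, hits = 2
After iteration 3: k = 3, result = 14, hits = 3
After iteration 4: k = 4, result = 30, hits = 4
After iteration 5: k = 5, result = 55, hits = 5
After iteration 6: k = 6, result = 91, hits = 6
After iteration 7: k = 7, result = 140, hits = 7
Loop ends.

Final answer: 140, 7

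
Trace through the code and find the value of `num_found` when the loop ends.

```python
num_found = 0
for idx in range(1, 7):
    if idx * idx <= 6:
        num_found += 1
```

Let's trace through this code step by step.

Initialize: num_found = 0
Entering loop: for idx in range(1, 7):
After iteration 1: idx = 1, num_found = 1
After iteration 2: idx = 2, num_found = 2
After iteration 3: idx = 3, num_found = 2
After iteration 4: idx = 4, num_found = 2
After iteration 5: idx = 5, num_found = 2
After iteration 6: idx = 6, num_found = 2
Loop ends.

Final answer: 2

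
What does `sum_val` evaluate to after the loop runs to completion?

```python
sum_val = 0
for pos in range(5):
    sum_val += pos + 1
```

Let's trace through this code step by step.

Initialize: sum_val = 0
Entering loop: for pos in range(5):
After iteration 1: pos = 0, sum_val = 1
After iteration 2: pos = 1, sum_val = 3
After iteration 3: pos = 2, sum_val = 6
After iteration 4: pos = 3, sum_val = 10
After iteration 5: pos = 4, sum_val = 15
Loop ends.

Final answer: 15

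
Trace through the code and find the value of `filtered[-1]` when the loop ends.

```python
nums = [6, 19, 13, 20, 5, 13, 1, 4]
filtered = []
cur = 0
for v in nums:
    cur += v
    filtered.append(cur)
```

Let's trace through this code step by step.

Initialize: nums = [6, 19, 13, 20, 5, 13, 1, 4]
Initialize: filtered = []
Initialize: cur = 0
Entering loop: for v in nums:
After iteration 1: v = 6, filtered = [6], cur = 6
After iteration 2: v = 19, filtered = [6, 25], cur = 25
After iteration 3: v = 13, filtered = [6, 25, 38], cur = 38
After iteration 4: v = 20, filtered = [6, 25, 38, 58], cur = 58
After iteration 5: v = 5, filtered = [6, 25, 38, 58, 63], cur = 63
After iteration 6: v = 13, filtered = [6, 25, 38, 58, 63, 76], cur = 76
After iteration 7: v = 1, filtered = [6, 25, 38, 58, 63, 76, 77], cur = 77
After iteration 8: v = 4, filtered = [6, 25, 38, 58, 63, 76, 77, 81], cur = 81
Loop ends.
filtered[-1] = 81

Final answer: 81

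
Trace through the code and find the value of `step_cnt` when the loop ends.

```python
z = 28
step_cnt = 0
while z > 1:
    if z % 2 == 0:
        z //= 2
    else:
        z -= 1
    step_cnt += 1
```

Let's trace through this code step by step.

Initialize: z = 28
Initialize: step_cnt = 0
Entering loop: while z > 1:
After iteration 1: z = 14, step_cnt = 1
After iteration 2: z = 7, step_cnt = 2
After iteration 3: z = 6, step_cnt = 3
After iteration 4: z = 3, step_cnt = 4
After iteration 5: z = 2, step_cnt = 5
After iteration 6: z = 1, step_cnt = 6
Loop ends.

Final answer: 6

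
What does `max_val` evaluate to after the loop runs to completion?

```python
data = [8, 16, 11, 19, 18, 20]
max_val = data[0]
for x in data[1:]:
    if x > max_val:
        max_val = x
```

Let's trace through this code step by step.

Initialize: data = [8, 16, 11, 19, 18, 20]
Initialize: max_val = 8
Entering loop: for x in data[1:]:
After iteration 1: x = 16, max_val = 16
After iteration 2: x = 11, max_val = 16
After iteration 3: x = 19, max_val = 19
After iteration 4: x = 18, max_val = 19
After iteration 5: x = 20, max_val = 20
Loop ends.

Final answer: 20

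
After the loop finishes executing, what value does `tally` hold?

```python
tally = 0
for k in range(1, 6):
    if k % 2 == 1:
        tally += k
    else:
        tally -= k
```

Let's trace through this code step by step.

Initialize: tally = 0
Entering loop: for k in range(1, 6):
After iteration 1: k = 1, tally = 1
After iteration 2: k = 2, tally = -1
After iteration 3: k = 3, tally = 2
After iteration 4: k = 4, tally = -2
After iteration 5: k = 5, tally = 3
Loop ends.

Final answer: 3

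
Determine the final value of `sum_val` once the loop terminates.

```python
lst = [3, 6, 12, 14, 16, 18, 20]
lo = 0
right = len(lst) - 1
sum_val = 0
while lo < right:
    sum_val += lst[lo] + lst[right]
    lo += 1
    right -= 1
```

Let's trace through this code step by step.

Initialize: lst = [3, 6, 12, 14, 16, 18, 20]
Initialize: lo = 0
Initialize: right = 6
Initialize: sum_val = 0
Entering loop: while lo < right:
After iteration 1: lo = 1, right = 5, sum_val = 23
After iteration 2: lo = 2, right = 4, sum_val = 47
After iteration 3: lo = 3, right = 3, sum_val = 75
Loop ends.

Final answer: 75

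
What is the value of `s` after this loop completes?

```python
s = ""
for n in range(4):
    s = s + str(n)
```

Let's trace through this code step by step.

Initialize: s = ''
Entering loop: for n in range(4):
After iteration 1: n = 0, s = '0'
After iteration 2: n = 1, s = '01'
After iteration 3: n = 2, s = '012'
After iteration 4: n = 3, s = '0123'
Loop ends.

Final answer: '0123'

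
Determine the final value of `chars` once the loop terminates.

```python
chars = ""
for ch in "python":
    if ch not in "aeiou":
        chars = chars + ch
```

Let's trace through this code step by step.

Initialize: chars = ''
Entering loop: for ch in "python":
After iteration 1: ch = 'p', chars = 'p'
After iteration 2: ch = 'y', chars = 'py'
After iteration 3: ch = 't', chars = 'pyt'
After iteration 4: ch = 'h', chars = 'pyth'
After iteration 5: ch = 'o', chars = 'pyth'
After iteration 6: ch = 'n', chars = 'pythn'
Loop ends.

Final answer: 'pythn'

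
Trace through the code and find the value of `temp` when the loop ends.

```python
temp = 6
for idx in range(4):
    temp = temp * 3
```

Let's trace through this code step by step.

Initialize: temp = 6
Entering loop: for idx in range(4):
After iteration 1: idx = 0, temp = 18
After iteration 2: idx = 1, temp = 54
After iteration 3: idx = 2, temp = 162
After iteration 4: idx = 3, temp = 486
Loop ends.

Final answer: 486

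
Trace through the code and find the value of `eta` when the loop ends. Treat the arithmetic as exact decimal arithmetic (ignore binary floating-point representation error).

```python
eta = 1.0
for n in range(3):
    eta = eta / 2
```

Let's trace through this code step by step.

Initialize: eta = 1.0
Entering loop: for n in range(3):
After iteration 1: n = 0, eta = 0.5
After iteration 2: n = 1, eta = 0.25
After iteration 3: n = 2, eta = 0.125
Loop ends.

Final answer: 0.125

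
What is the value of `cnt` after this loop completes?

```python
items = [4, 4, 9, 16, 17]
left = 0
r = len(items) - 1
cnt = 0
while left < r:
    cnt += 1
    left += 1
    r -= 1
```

Let's trace through this code step by step.

Initialize: items = [4, 4, 9, 16, 17]
Initialize: left = 0
Initialize: r = 4
Initialize: cnt = 0
Entering loop: while left < r:
After iteration 1: left = 1, r = 3, cnt = 1
After iteration 2: left = 2, r = 2, cnt = 2
Loop ends.

Final answer: 2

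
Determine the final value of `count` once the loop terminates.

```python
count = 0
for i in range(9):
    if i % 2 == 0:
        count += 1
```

Let's trace through this code step by step.

Initialize: count = 0
Entering loop: for i in range(9):
After iteration 1: i = 0, count = 1
After iteration 2: i = 1, count = 1
After iteration 3: i = 2, count = 2
After iteration 4: i = 3, count = 2
After iteration 5: i = 4, count = 3
After iteration 6: i = 5, count = 3
After iteration 7: i = 6, count = 4
After iteration 8: i = 7, count = 4
After iteration 9: i = 8, count = 5
Loop ends.

Final answer: 5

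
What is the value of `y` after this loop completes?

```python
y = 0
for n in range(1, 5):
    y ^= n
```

Let's trace through this code step by step.

Initialize: y = 0
Entering loop: for n in range(1, 5):
After iteration 1: n = 1, y = 1
After iteration 2: n = 2, y = 3
After iteration 3: n = 3, y = 0
After iteration 4: n = 4, y = 4
Loop ends.

Final answer: 4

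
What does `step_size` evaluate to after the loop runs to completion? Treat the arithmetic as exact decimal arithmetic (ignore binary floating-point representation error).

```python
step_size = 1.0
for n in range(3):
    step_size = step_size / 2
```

Let's trace through this code step by step.

Initialize: step_size = 1.0
Entering loop: for n in range(3):
After iteration 1: n = 0, step_size = 0.5
After iteration 2: n = 1, step_size = 0.25
After iteration 3: n = 2, step_size = 0.125
Loop ends.

Final answer: 0.125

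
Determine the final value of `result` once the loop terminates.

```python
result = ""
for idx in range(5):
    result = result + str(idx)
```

Let's trace through this code step by step.

Initialize: result = ''
Entering loop: for idx in range(5):
After iteration 1: idx = 0, result = '0'
After iteration 2: idx = 1, result = '01'
After iteration 3: idx = 2, result = '012'
After iteration 4: idx = 3, result = '0123'
After iteration 5: idx = 4, result = '01234'
Loop ends.

Final answer: '01234'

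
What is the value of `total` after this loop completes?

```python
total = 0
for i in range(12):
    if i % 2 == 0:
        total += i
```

Let's trace through this code step by step.

Initialize: total = 0
Entering loop: for i in range(12):
After iteration 1: i = 0, total = 0
After iteration 2: i = 1, total = 0
After iteration 3: i = 2, total = 2
After iteration 4: i = 3, total = 2
After iteration 5: i = 4, total = 6
After iteration 6: i = 5, total = 6
After iteration 7: i = 6, total = 12
After iteration 8: i = 7, total = 12
After iteration 9: i = 8, total = 20
After iteration 10: i = 9, total = 20
After iteration 11: i = 10, total = 30
After iteration 12: i = 11, total = 30
Loop ends.

Final answer: 30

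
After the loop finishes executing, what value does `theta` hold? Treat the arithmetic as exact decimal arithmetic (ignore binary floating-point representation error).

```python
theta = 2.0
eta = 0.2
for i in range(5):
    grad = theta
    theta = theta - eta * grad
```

Let's trace through this code step by step.

Initialize: theta = 2.0
Initialize: eta = 0.2
Entering loop: for i in range(5):
After iteration 1: i = 0, theta = 1.6, grad = 2.0
After iteration 2: i = 1, theta = 1.28, grad = 1.6
After iteration 3: i = 2, theta = 1.024, grad = 1.28
After iteration 4: i = 3, theta = 0.8192, grad = 1.024
After iteration 5: i = 4, theta = 0.65536, grad = 0.8192
Loop ends.

Final answer: 0.65536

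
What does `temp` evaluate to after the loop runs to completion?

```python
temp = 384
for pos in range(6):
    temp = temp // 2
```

Let's trace through this code step by step.

Initialize: temp = 384
Entering loop: for pos in range(6):
After iteration 1: pos = 0, temp = 192
After iteration 2: pos = 1, temp = 96
After iteration 3: pos = 2, temp = 48
After iteration 4: pos = 3, temp = 24
After iteration 5: pos = 4, temp = 12
After iteration 6: pos = 5, temp = 6
Loop ends.

Final answer: 6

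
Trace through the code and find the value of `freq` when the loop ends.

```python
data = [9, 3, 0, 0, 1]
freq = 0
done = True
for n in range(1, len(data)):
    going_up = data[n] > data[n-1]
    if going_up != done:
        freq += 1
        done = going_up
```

Let's trace through this code step by step.

Initialize: data = [9, 3, 0, 0, 1]
Initialize: freq = 0
Initialize: done = True
Entering loop: for n in range(1, len(data)):
After iteration 1: n = 1, freq = 1, done = False, going_up = False
After iteration 2: n = 2, freq = 1, done = False, going_up = False
After iteration 3: n = 3, freq = 1, done = False, going_up = False
After iteration 4: n = 4, freq = 2, done = True, going_up = True
Loop ends.

Final answer: 2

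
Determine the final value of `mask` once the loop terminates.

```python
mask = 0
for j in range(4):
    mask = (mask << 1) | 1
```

Let's trace through this code step by step.

Initialize: mask = 0
Entering loop: for j in range(4):
After iteration 1: j = 0, mask = 1
After iteration 2: j = 1, mask = 3
After iteration 3: j = 2, mask = 7
After iteration 4: j = 3, mask = 15
Loop ends.

Final answer: 15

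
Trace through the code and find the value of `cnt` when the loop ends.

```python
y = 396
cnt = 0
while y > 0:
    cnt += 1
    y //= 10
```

Let's trace through this code step by step.

Initialize: y = 396
Initialize: cnt = 0
Entering loop: while y > 0:
After iteration 1: y = 39, cnt = 1
After iteration 2: y = 3, cnt = 2
After iteration 3: y = 0, cnt = 3
Loop ends.

Final answer: 3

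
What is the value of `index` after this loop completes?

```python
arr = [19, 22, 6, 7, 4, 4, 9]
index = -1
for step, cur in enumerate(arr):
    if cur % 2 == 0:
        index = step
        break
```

Let's trace through this code step by step.

Initialize: arr = [19, 22, 6, 7, 4, 4, 9]
Initialize: index = -1
Entering loop: for step, cur in enumerate(arr):
After iteration 1: step = 0, cur = 19, index = -1
After iteration 2: step = 1, cur = 22, index = 1
Loop ends.

Final answer: 1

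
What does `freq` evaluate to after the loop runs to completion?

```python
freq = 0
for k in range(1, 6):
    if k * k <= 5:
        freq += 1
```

Let's trace through this code step by step.

Initialize: freq = 0
Entering loop: for k in range(1, 6):
After iteration 1: k = 1, freq = 1
After iteration 2: k = 2, freq = 2
After iteration 3: k = 3, freq = 2
After iteration 4: k = 4, freq = 2
After iteration 5: k = 5, freq = 2
Loop ends.

Final answer: 2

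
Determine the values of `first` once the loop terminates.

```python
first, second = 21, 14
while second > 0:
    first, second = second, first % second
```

Let's trace through this code step by step.

Initialize: first = 21
Initialize: second = 14
Entering loop: while second > 0:
After iteration 1: first = 14, second = 7
After iteration 2: first = 7, second = 0
Loop ends.

Final answer: 7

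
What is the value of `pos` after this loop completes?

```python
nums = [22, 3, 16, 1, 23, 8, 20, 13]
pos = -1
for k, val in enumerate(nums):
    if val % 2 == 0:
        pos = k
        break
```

Let's trace through this code step by step.

Initialize: nums = [22, 3, 16, 1, 23, 8, 20, 13]
Initialize: pos = -1
Entering loop: for k, val in enumerate(nums):
After iteration 1: k = 0, val = 22, pos = 0
Loop ends.

Final answer: 0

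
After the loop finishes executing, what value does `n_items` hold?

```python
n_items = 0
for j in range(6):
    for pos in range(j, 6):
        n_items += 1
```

Let's trace through this code step by step.

Initialize: n_items = 0
Entering loop: for j in range(6):
After iteration 1: j = 0, n_items = 6
After iteration 2: j = 1, n_items = 11
After iteration 3: j = 2, n_items = 15
After iteration 4: j = 3, n_items = 18
After iteration 5: j = 4, n_items = 20
After iteration 6: j = 5, n_items = 21
Loop ends.

Final answer: 21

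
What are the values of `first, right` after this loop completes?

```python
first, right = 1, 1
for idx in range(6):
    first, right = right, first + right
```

Let's trace through this code step by step.

Initialize: first = 1
Initialize: right = 1
Entering loop: for idx in range(6):
After iteration 1: idx = 0, first = 1, right = 2
After iteration 2: idx = 1, first = 2, right = 3
After iteration 3: idx = 2, first = 3, right = 5
After iteration 4: idx = 3, first = 5, right = 8
After iteration 5: idx = 4, first = 8, right = 13
After iteration 6: idx = 5, first = 13, right = 21
Loop ends.

Final answer: 13, 21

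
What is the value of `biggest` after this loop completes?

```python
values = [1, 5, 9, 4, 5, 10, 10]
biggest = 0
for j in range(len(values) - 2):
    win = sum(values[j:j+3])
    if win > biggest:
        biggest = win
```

Let's trace through this code step by step.

Initialize: values = [1, 5, 9, 4, 5, 10, 10]
Initialize: biggest = 0
Entering loop: for j in range(len(values) - 2):
After iteration 1: j = 0, biggest = 15, win = 15
After iteration 2: j = 1, biggest = 18, win = 18
After iteration 3: j = 2, biggest = 18, win = 18
After iteration 4: j = 3, biggest = 19, win = 19
After iteration 5: j = 4, biggest = 25, win = 25
Loop ends.

Final answer: 25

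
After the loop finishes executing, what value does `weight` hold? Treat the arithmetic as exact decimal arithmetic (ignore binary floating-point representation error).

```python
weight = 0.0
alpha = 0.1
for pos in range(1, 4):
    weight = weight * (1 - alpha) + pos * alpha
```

Let's trace through this code step by step.

Initialize: weight = 0.0
Initialize: alpha = 0.1
Entering loop: for pos in range(1, 4):
After iteration 1: pos = 1, weight = 0.1
After iteration 2: pos = 2, weight = 0.29
After iteration 3: pos = 3, weight = 0.561
Loop ends.

Final answer: 0.561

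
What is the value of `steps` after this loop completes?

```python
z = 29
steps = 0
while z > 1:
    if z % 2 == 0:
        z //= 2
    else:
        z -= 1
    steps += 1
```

Let's trace through this code step by step.

Initialize: z = 29
Initialize: steps = 0
Entering loop: while z > 1:
After iteration 1: z = 28, steps = 1
After iteration 2: z = 14, steps = 2
After iteration 3: z = 7, steps = 3
After iteration 4: z = 6, steps = 4
After iteration 5: z = 3, steps = 5
After iteration 6: z = 2, steps = 6
After iteration 7: z = 1, steps = 7
Loop ends.

Final answer: 7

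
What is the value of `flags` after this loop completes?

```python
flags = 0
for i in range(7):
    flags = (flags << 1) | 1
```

Let's trace through this code step by step.

Initialize: flags = 0
Entering loop: for i in range(7):
After iteration 1: i = 0, flags = 1
After iteration 2: i = 1, flags = 3
After iteration 3: i = 2, flags = 7
After iteration 4: i = 3, flags = 15
After iteration 5: i = 4, flags = 31
After iteration 6: i = 5, flags = 63
After iteration 7: i = 6, flags = 127
Loop ends.

Final answer: 127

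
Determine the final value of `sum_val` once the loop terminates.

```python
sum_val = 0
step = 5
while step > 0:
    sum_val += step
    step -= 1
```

Let's trace through this code step by step.

Initialize: sum_val = 0
Initialize: step = 5
Entering loop: while step > 0:
After iteration 1: sum_val = 5, step = 4
After iteration 2: sum_val = 9, step = 3
After iteration 3: sum_val = 12, step = 2
After iteration 4: sum_val = 14, step = 1
After iteration 5: sum_val = 15, step = 0
Loop ends.

Final answer: 15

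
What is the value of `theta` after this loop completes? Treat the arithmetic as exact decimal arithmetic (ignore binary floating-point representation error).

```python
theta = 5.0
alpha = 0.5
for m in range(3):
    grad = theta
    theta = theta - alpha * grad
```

Let's trace through this code step by step.

Initialize: theta = 5.0
Initialize: alpha = 0.5
Entering loop: for m in range(3):
After iteration 1: m = 0, theta = 2.5, grad = 5.0
After iteration 2: m = 1, theta = 1.25, grad = 2.5
After iteration 3: m = 2, theta = 0.625, grad = 1.25
Loop ends.

Final answer: 0.625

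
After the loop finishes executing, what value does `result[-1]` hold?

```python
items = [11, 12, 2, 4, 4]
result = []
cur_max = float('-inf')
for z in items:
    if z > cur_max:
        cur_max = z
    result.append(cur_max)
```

Let's trace through this code step by step.

Initialize: items = [11, 12, 2, 4, 4]
Initialize: result = []
Initialize: cur_max = -inf
Entering loop: for z in items:
After iteration 1: z = 11, result = [11], cur_max = 11
After iteration 2: z = 12, result = [11, 12], cur_max = 12
After iteration 3: z = 2, result = [11, 12, 12], cur_max = 12
After iteration 4: z = 4, result = [11, 12, 12, 12], cur_max = 12
After iteration 5: z = 4, result = [11, 12, 12, 12, 12], cur_max = 12
Loop ends.
result[-1] = 12

Final answer: 12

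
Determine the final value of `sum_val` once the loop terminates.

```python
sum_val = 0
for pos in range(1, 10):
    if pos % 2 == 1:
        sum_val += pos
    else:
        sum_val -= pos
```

Let's trace through this code step by step.

Initialize: sum_val = 0
Entering loop: for pos in range(1, 10):
After iteration 1: pos = 1, sum_val = 1
After iteration 2: pos = 2, sum_val = -1
After iteration 3: pos = 3, sum_val = 2
After iteration 4: pos = 4, sum_val = -2
After iteration 5: pos = 5, sum_val = 3
After iteration 6: pos = 6, sum_val = -3
After iteration 7: pos = 7, sum_val = 4
After iteration 8: pos = 8, sum_val = -4
After iteration 9: pos = 9, sum_val = 5
Loop ends.

Final answer: 5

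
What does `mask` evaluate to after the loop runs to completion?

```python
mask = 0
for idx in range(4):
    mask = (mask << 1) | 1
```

Let's trace through this code step by step.

Initialize: mask = 0
Entering loop: for idx in range(4):
After iteration 1: idx = 0, mask = 1
After iteration 2: idx = 1, mask = 3
After iteration 3: idx = 2, mask = 7
After iteration 4: idx = 3, mask = 15
Loop ends.

Final answer: 15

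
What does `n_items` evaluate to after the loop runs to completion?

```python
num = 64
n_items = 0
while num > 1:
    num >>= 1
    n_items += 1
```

Let's trace through this code step by step.

Initialize: num = 64
Initialize: n_items = 0
Entering loop: while num > 1:
After iteration 1: num = 32, n_items = 1
After iteration 2: num = 16, n_items = 2
After iteration 3: num = 8, n_items = 3
After iteration 4: num = 4, n_items = 4
After iteration 5: num = 2, n_items = 5
After iteration 6: num = 1, n_items = 6
Loop ends.

Final answer: 6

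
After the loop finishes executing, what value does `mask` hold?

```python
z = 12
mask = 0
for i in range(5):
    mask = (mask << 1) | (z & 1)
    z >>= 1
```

Let's trace through this code step by step.

Initialize: z = 12
Initialize: mask = 0
Entering loop: for i in range(5):
After iteration 1: i = 0, z = 6, mask = 0
After iteration 2: i = 1, z = 3, mask = 0
After iteration 3: i = 2, z = 1, mask = 1
After iteration 4: i = 3, z = 0, mask = 3
After iteration 5: i = 4, z = 0, mask = 6
Loop ends.

Final answer: 6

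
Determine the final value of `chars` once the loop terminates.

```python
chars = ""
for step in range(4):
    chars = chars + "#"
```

Let's trace through this code step by step.

Initialize: chars = ''
Entering loop: for step in range(4):
After iteration 1: step = 0, chars = '#'
After iteration 2: step = 1, chars = '##'
After iteration 3: step = 2, chars = '###'
After iteration 4: step = 3, chars = '####'
Loop ends.

Final answer: '####'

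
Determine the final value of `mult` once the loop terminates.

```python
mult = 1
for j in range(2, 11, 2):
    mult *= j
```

Let's trace through this code step by step.

Initialize: mult = 1
Entering loop: for j in range(2, 11, 2):
After iteration 1: j = 2, mult = 2
After iteration 2: j = 4, mult = 8
After iteration 3: j = 6, mult = 48
After iteration 4: j = 8, mult = 384
After iteration 5: j = 10, mult = 3840
Loop ends.

Final answer: 3840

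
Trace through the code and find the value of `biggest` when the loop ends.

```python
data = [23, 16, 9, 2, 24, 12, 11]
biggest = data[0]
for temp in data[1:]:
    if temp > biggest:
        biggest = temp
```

Let's trace through this code step by step.

Initialize: data = [23, 16, 9, 2, 24, 12, 11]
Initialize: biggest = 23
Entering loop: for temp in data[1:]:
After iteration 1: temp = 16, biggest = 23
After iteration 2: temp = 9, biggest = 23
After iteration 3: temp = 2, biggest = 23
After iteration 4: temp = 24, biggest = 24
After iteration 5: temp = 12, biggest = 24
After iteration 6: temp = 11, biggest = 24
Loop ends.

Final answer: 24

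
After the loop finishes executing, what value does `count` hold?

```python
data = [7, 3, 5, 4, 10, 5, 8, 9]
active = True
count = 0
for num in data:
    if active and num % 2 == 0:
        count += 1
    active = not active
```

Let's trace through this code step by step.

Initialize: data = [7, 3, 5, 4, 10, 5, 8, 9]
Initialize: active = True
Initialize: count = 0
Entering loop: for num in data:
After iteration 1: num = 7, active = False, count = 0
After iteration 2: num = 3, active = True, count = 0
After iteration 3: num = 5, active = False, count = 0
After iteration 4: num = 4, active = True, count = 0
After iteration 5: num = 10, active = False, count = 1
After iteration 6: num = 5, active = True, count = 1
After iteration 7: num = 8, active = False, count = 2
After iteration 8: num = 9, active = True, count = 2
Loop ends.

Final answer: 2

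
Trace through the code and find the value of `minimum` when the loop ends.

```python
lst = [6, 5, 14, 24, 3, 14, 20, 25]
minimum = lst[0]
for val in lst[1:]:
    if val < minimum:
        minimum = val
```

Let's trace through this code step by step.

Initialize: lst = [6, 5, 14, 24, 3, 14, 20, 25]
Initialize: minimum = 6
Entering loop: for val in lst[1:]:
After iteration 1: val = 5, minimum = 5
After iteration 2: val = 14, minimum = 5
After iteration 3: val = 24, minimum = 5
After iteration 4: val = 3, minimum = 3
After iteration 5: val = 14, minimum = 3
After iteration 6: val = 20, minimum = 3
After iteration 7: val = 25, minimum = 3
Loop ends.

Final answer: 3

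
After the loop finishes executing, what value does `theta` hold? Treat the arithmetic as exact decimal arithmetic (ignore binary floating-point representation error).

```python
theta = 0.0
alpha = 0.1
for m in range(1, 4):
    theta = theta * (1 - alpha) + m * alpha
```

Let's trace through this code step by step.

Initialize: theta = 0.0
Initialize: alpha = 0.1
Entering loop: for m in range(1, 4):
After iteration 1: m = 1, theta = 0.1
After iteration 2: m = 2, theta = 0.29
After iteration 3: m = 3, theta = 0.561
Loop ends.

Final answer: 0.561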